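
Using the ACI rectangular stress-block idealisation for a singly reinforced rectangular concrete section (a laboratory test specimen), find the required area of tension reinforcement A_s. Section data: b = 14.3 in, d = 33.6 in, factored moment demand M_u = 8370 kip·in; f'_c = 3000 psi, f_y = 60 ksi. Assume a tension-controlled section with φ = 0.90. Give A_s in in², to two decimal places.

A_s ≈ 5.30 in²

M_n = M_u/φ = 8370/0.90 = 9300 kip·in.
From M_n = 0.85 f'_c a b (d − a/2):
a = d − √(d² − 2M_n/(0.85 f'_c b)) = 33.6 − √(33.6² − 2 × 9300/(0.85 × 3 × 14.3)) = 8.723 in.
A_s = 0.85 f'_c a b / f_y = 0.85 × 3 × 8.723 × 14.3 / 60 = 5.301 in².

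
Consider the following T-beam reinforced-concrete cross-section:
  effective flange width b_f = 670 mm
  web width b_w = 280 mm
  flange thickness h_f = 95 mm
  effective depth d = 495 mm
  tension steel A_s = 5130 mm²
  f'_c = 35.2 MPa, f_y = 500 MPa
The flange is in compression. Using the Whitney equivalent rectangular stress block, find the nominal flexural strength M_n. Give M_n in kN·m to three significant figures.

Tension: T = A_s f_y = 5130 × 500 = 2565000 N.
Try a within the flange: a = T/(0.85 f'_c b_f) = 2565000/(0.85 × 35.2 × 670) = 127.95 mm.
a = 127.95 > h_f = 95 mm: the block extends into the web. Split into flange-overhang and web parts.
C_f = 0.85 f'_c (b_f − b_w) h_f = 0.85 × 35.2 × (670 − 280) × 95 = 1108536 N.
Remaining web compression depth: a_w = (T − C_f)/(0.85 f'_c b_w) = (2565000 − 1108536)/(0.85 × 35.2 × 280) = 173.85 mm.
M_n = C_f(d − h_f/2) + (T − C_f)(d − a_w/2) = 1108536 × (495 − 47.5) + 1456464 × (495 − 86.925) = 496.07 + 594.35 = 1090.42 × 10⁶ N·mm.
M_n = 1090.42 kN·m.

M_n ≈ 1090 kN·m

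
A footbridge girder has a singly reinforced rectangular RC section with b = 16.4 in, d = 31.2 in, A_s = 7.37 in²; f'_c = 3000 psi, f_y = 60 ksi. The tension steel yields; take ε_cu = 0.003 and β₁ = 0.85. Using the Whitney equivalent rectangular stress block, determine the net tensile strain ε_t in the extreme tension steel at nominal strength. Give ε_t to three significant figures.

a = A_s f_y/(0.85 f'_c b) = 10.574 in.
β₁ = 0.85, so c = a/β₁ = 10.574/0.85 = 12.440 in.
From the linear strain diagram with ε_cu = 0.003: ε_t = 0.003 (d − c)/c = 0.003 × (31.2 − 12.440)/12.440 = 0.00452.
ε_t is between 0.004 and 0.005 — transition zone.

ε_t ≈ 0.00452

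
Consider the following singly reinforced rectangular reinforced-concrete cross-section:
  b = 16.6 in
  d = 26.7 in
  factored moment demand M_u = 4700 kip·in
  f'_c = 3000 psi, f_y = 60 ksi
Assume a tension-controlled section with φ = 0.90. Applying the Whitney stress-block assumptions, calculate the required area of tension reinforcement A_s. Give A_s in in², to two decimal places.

A_s ≈ 3.60 in²

M_n = M_u/φ = 4700/0.90 = 5222.22 kip·in.
From M_n = 0.85 f'_c a b (d − a/2):
a = d − √(d² − 2M_n/(0.85 f'_c b)) = 26.7 − √(26.7² − 2 × 5222.22/(0.85 × 3 × 16.6)) = 5.109 in.
A_s = 0.85 f'_c a b / f_y = 0.85 × 3 × 5.109 × 16.6 / 60 = 3.604 in².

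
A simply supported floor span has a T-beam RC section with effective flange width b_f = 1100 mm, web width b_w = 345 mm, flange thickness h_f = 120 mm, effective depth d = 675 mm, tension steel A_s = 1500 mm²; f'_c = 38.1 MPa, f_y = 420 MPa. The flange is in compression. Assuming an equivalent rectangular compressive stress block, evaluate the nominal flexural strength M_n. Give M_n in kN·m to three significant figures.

Tension: T = A_s f_y = 1500 × 420 = 630000 N.
Try a within the flange: a = T/(0.85 f'_c b_f) = 630000/(0.85 × 38.1 × 1100) = 17.68 mm.
Since a = 17.68 ≤ h_f = 120 mm, the stress block lies entirely in the flange; analyse as a rectangular beam of width b_f.
M_n = T(d − a/2) = 630000 × (675 − 8.84) = 419.68 × 10⁶ N·mm.
M_n = 419.68 kN·m.

M_n ≈ 420 kN·m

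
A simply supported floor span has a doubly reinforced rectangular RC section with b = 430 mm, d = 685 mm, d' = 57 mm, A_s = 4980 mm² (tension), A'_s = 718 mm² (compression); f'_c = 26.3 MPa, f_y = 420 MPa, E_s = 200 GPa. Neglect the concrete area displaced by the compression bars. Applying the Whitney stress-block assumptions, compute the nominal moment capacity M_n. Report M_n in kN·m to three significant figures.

M_n ≈ 1250 kN·m

Assume both tension and compression steel yield.
Net tension couple steel: A_s − A'_s = 4262 mm².
a = (A_s − A'_s) f_y / (0.85 f'_c b) = 1790040/(0.85 × 26.3 × 430) = 186.22 mm.
c = a/β₁ = 186.22/0.85 = 219.08 mm; ε'_s = 0.003(c − d')/c = 0.0022 ≥ f_y/E_s = 0.0021, so compression steel does yield.
M_n = (A_s − A'_s) f_y (d − a/2) + A'_s f_y (d − d') = [1790040 × (685 − 93.11) + 301560 × (685 − 57)] × 10⁻⁶ = 1059.51 + 189.38 = 1248.89 kN·m.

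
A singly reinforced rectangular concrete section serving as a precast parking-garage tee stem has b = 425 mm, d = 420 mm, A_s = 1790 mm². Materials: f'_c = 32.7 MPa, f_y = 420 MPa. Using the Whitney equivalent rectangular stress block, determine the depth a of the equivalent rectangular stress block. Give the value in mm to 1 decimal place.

a ≈ 63.6 mm

T = A_s f_y = 1790 × 420 = 751800 N = 751.8 kN.
Setting C = 0.85 f'_c a b equal to T: a = 751800/(0.85 × 32.7 × 425) = 63.6 mm.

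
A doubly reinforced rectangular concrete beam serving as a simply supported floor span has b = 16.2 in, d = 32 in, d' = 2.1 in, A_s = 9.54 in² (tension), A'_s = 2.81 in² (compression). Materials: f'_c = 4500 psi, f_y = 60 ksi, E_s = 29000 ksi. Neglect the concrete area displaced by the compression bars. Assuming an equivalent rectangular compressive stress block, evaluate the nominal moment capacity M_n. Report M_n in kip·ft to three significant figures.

M_n ≈ 1390 kip·ft

Assume both steels yield.
a = (A_s − A'_s) f_y/(0.85 f'_c b) = (9.54 − 2.81) × 60/(0.85 × 4.5 × 16.2) = 6.517 in.
c = a/β₁ = 6.517/0.825 = 7.899 in; ε'_s = 0.003(c − d')/c = 0.0022 ≥ ε_y = 0.0021, so the compression steel yields.
M_n = (A_s − A'_s) f_y (d − a/2) + A'_s f_y (d − d') = 403.8 × (32 − 3.2585) + 168.6 × (32 − 2.1) = 11605.8 + 5041.1 = 16646.9 kip·in = 16646.9/12 = 1387.24 kip·ft.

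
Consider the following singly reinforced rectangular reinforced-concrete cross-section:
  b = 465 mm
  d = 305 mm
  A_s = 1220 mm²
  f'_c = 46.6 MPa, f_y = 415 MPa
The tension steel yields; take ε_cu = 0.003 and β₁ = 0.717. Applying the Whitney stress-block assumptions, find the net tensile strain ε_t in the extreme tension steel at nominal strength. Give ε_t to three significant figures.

ε_t ≈ 0.0209

a = A_s f_y/(0.85 f'_c b) = 27.49 mm.
β₁ = 0.717, so c = a/β₁ = 27.49/0.717 = 38.34 mm.
From the linear strain diagram with ε_cu = 0.003: ε_t = 0.003 (d − c)/c = 0.003 × (305 − 38.34)/38.34 = 0.0209.
Since ε_t ≥ 0.005, the section is tension-controlled.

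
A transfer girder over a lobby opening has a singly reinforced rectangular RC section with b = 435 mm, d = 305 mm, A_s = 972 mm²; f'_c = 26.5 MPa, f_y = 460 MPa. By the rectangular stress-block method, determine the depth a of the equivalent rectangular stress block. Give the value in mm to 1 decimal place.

a ≈ 45.6 mm

T = A_s f_y = 972 × 460 = 447120 N = 447.12 kN.
Setting C = 0.85 f'_c a b equal to T: a = 447120/(0.85 × 26.5 × 435) = 45.6 mm.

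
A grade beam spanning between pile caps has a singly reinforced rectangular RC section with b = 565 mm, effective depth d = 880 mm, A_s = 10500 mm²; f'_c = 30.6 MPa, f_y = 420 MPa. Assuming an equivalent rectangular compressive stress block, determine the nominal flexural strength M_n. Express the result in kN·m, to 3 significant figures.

M_n ≈ 3220 kN·m

T = A_s f_y = 10500 × 420 = 4410000 N = 4410 kN.
From C = T: a = T/(0.85 f'_c b) = 4410000/(0.85 × 30.6 × 565) = 300.09 mm.
M_n = T(d − a/2) = 4410 kN × (880 − 150.045) mm = 3219.10 kN·m.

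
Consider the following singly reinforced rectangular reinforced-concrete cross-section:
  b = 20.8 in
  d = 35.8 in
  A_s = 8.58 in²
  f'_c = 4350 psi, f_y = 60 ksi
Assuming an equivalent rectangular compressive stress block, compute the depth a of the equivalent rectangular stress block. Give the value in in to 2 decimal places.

T = A_s f_y = 8.58 × 60 = 514.8 kips.
a = T/(0.85 f'_c b) = 514.8/(0.85 × 4.35 × 20.8) = 6.69 in.

a ≈ 6.69 in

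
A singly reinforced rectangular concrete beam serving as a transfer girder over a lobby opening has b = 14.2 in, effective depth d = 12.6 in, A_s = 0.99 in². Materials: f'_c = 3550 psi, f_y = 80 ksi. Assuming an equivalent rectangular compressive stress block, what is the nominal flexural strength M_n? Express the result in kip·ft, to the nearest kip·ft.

T = A_s f_y = 0.99 × 80 = 79.2 kips.
a = T/(0.85 f'_c b) = 79.2/(0.85 × 3.55 × 14.2) = 1.848 in.
M_n = T(d − a/2) = 79.2 × (12.6 − 0.924) = 924.7 kip·in = 924.7/12 = 77.06 kip·ft.

M_n ≈ 77 kip·ft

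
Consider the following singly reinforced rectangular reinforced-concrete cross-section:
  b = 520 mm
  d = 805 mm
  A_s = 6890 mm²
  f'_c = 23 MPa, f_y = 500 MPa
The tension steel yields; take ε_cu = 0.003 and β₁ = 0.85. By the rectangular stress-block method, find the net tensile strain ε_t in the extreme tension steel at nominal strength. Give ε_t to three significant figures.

a = A_s f_y/(0.85 f'_c b) = 338.87 mm.
β₁ = 0.85, so c = a/β₁ = 338.87/0.85 = 398.67 mm.
From the linear strain diagram with ε_cu = 0.003: ε_t = 0.003 (d − c)/c = 0.003 × (805 − 398.67)/398.67 = 0.00306.
ε_t < 0.004 — the section is over-reinforced for flexure under ACI limits.

ε_t ≈ 0.00306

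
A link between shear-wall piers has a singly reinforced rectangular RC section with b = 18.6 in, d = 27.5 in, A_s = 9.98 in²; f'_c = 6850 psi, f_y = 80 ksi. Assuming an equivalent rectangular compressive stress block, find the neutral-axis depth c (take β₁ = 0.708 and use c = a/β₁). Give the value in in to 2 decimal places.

c ≈ 10.41 in

T = A_s f_y = 9.98 × 80 = 798.4 kips.
a = T/(0.85 f'_c b) = 798.4/(0.85 × 6.85 × 18.6) = 7.3722 in.
With β₁ = 0.708, c = a/β₁ = 7.3722/0.708 = 10.41 in.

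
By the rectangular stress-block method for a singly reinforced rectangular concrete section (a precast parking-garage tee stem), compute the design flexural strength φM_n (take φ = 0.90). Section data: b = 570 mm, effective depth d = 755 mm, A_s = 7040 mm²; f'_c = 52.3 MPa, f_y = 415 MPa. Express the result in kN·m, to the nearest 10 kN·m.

T = A_s f_y = 7040 × 415 = 2921600 N = 2921.6 kN.
From C = T: a = T/(0.85 f'_c b) = 2921600/(0.85 × 52.3 × 570) = 115.30 mm.
M_n = T(d − a/2) = 2921.6 kN × (755 − 57.65) mm = 2037.38 kN·m.
φM_n = 0.90 × 2037.38 = 1833.64 kN·m.

φM_n ≈ 1830 kN·m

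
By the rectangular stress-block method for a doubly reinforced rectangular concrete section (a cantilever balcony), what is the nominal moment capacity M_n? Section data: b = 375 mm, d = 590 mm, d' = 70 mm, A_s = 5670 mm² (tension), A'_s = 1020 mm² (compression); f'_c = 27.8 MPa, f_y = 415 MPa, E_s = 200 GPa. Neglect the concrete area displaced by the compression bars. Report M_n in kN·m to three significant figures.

Assume both tension and compression steel yield.
Net tension couple steel: A_s − A'_s = 4650 mm².
a = (A_s − A'_s) f_y / (0.85 f'_c b) = 1929750/(0.85 × 27.8 × 375) = 217.77 mm.
c = a/β₁ = 217.77/0.85 = 256.20 mm; ε'_s = 0.003(c − d')/c = 0.0022 ≥ f_y/E_s = 0.0021, so compression steel does yield.
M_n = (A_s − A'_s) f_y (d − a/2) + A'_s f_y (d − d') = [1929750 × (590 − 108.885) + 423300 × (590 − 70)] × 10⁻⁶ = 928.43 + 220.12 = 1148.55 kN·m.

M_n ≈ 1150 kN·m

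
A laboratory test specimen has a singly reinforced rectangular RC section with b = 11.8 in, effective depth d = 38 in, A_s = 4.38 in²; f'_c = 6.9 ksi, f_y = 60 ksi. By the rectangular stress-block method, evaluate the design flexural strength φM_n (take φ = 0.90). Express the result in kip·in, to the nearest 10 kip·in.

φM_n ≈ 8540 kip·in

T = A_s f_y = 4.38 × 60 = 262.8 kips.
a = T/(0.85 f'_c b) = 262.8/(0.85 × 6.9 × 11.8) = 3.797 in.
M_n = T(d − a/2) = 262.8 × (38 − 1.8985) = 9487.5 kip·in.
φM_n = 0.90 × 9487.5 = 8538.8 kip·in.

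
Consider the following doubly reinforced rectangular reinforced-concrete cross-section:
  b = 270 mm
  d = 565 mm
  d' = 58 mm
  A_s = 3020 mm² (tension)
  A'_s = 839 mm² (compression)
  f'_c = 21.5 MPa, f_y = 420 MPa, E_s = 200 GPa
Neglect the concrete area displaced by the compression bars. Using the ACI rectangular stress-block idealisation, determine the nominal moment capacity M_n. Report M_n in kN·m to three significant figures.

M_n ≈ 611 kN·m

Assume both tension and compression steel yield.
Net tension couple steel: A_s − A'_s = 2181 mm².
a = (A_s − A'_s) f_y / (0.85 f'_c b) = 916020/(0.85 × 21.5 × 270) = 185.65 mm.
c = a/β₁ = 185.65/0.85 = 218.41 mm; ε'_s = 0.003(c − d')/c = 0.0022 ≥ f_y/E_s = 0.0021, so compression steel does yield.
M_n = (A_s − A'_s) f_y (d − a/2) + A'_s f_y (d − d') = [916020 × (565 − 92.825) + 352380 × (565 − 58)] × 10⁻⁶ = 432.52 + 178.66 = 611.18 kN·m.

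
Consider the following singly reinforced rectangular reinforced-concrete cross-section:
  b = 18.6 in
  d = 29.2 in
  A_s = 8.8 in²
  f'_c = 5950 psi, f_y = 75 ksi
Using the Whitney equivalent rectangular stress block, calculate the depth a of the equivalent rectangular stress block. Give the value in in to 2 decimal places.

T = A_s f_y = 8.8 × 75 = 660 kips.
a = T/(0.85 f'_c b) = 660/(0.85 × 5.95 × 18.6) = 7.02 in.

a ≈ 7.02 in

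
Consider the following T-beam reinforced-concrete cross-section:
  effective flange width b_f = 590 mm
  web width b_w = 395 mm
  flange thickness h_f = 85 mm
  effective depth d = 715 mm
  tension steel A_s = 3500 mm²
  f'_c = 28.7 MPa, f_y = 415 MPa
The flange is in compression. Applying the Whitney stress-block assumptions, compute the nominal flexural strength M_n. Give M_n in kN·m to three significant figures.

Tension: T = A_s f_y = 3500 × 415 = 1452500 N.
Try a within the flange: a = T/(0.85 f'_c b_f) = 1452500/(0.85 × 28.7 × 590) = 100.92 mm.
a = 100.92 > h_f = 85 mm: the block extends into the web. Split into flange-overhang and web parts.
C_f = 0.85 f'_c (b_f − b_w) h_f = 0.85 × 28.7 × (590 − 395) × 85 = 404347 N.
Remaining web compression depth: a_w = (T − C_f)/(0.85 f'_c b_w) = (1452500 − 404347)/(0.85 × 28.7 × 395) = 108.77 mm.
M_n = C_f(d − h_f/2) + (T − C_f)(d − a_w/2) = 404347 × (715 − 42.5) + 1048153 × (715 − 54.385) = 271.92 + 692.43 = 964.35 × 10⁶ N·mm.
M_n = 964.35 kN·m.

M_n ≈ 964 kN·m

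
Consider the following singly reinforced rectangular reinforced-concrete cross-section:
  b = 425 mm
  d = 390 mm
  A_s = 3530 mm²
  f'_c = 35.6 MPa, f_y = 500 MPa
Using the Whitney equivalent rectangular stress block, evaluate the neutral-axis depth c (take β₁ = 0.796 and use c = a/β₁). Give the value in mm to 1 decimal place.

T = A_s f_y = 3530 × 500 = 1765000 N = 1765 kN.
Setting C = 0.85 f'_c a b equal to T: a = 1765000/(0.85 × 35.6 × 425) = 137.242 mm.
With β₁ = 0.796, c = a/β₁ = 137.242/0.796 = 172.4 mm.

c ≈ 172.4 mm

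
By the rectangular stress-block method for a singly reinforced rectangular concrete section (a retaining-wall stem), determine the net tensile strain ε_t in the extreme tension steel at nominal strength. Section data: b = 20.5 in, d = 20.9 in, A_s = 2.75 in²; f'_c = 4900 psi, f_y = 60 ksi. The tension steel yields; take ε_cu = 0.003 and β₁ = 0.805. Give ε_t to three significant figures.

a = A_s f_y/(0.85 f'_c b) = 1.932 in.
β₁ = 0.805, so c = a/β₁ = 1.932/0.805 = 2.400 in.
From the linear strain diagram with ε_cu = 0.003: ε_t = 0.003 (d − c)/c = 0.003 × (20.9 − 2.400)/2.400 = 0.0231.
Since ε_t ≥ 0.005, the section is tension-controlled.

ε_t ≈ 0.0231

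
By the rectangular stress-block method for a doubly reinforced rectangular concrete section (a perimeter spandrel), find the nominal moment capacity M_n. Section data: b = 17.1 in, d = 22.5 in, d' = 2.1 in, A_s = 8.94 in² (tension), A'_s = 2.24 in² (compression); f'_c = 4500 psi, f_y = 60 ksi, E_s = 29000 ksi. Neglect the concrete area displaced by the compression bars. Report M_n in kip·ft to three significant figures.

Assume both steels yield.
a = (A_s − A'_s) f_y/(0.85 f'_c b) = (8.94 − 2.24) × 60/(0.85 × 4.5 × 17.1) = 6.146 in.
c = a/β₁ = 6.146/0.825 = 7.450 in; ε'_s = 0.003(c − d')/c = 0.0022 ≥ ε_y = 0.0021, so the compression steel yields.
M_n = (A_s − A'_s) f_y (d − a/2) + A'_s f_y (d − d') = 402 × (22.5 − 3.073) + 134.4 × (22.5 − 2.1) = 7809.7 + 2741.8 = 10551.5 kip·in = 10551.5/12 = 879.29 kip·ft.

M_n ≈ 879 kip·ft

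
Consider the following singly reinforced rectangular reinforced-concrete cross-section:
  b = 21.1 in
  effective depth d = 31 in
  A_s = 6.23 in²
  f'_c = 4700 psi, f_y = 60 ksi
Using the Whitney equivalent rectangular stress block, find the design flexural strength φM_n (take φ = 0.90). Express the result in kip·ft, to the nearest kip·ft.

φM_n ≈ 807 kip·ft

T = A_s f_y = 6.23 × 60 = 373.8 kips.
a = T/(0.85 f'_c b) = 373.8/(0.85 × 4.7 × 21.1) = 4.434 in.
M_n = T(d − a/2) = 373.8 × (31 − 2.217) = 10759.1 kip·in = 10759.1/12 = 896.59 kip·ft.
φM_n = 0.90 × 896.59 = 806.93 kip·ft.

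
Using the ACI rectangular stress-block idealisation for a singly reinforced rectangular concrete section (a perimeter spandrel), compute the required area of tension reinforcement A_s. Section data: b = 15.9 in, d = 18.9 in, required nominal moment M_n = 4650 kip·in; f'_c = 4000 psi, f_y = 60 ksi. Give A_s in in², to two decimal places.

A_s ≈ 4.77 in²

From M_n = 0.85 f'_c a b (d − a/2):
a = d − √(d² − 2M_n/(0.85 f'_c b)) = 18.9 − √(18.9² − 2 × 4650/(0.85 × 4 × 15.9)) = 5.292 in.
A_s = 0.85 f'_c a b / f_y = 0.85 × 4 × 5.292 × 15.9 / 60 = 4.768 in².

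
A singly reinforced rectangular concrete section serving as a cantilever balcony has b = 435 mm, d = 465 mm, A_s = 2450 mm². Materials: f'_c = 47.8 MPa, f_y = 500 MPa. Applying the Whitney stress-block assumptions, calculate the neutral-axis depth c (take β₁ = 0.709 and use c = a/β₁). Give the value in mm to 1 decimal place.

T = A_s f_y = 2450 × 500 = 1225000 N = 1225 kN.
Setting C = 0.85 f'_c a b equal to T: a = 1225000/(0.85 × 47.8 × 435) = 69.311 mm.
With β₁ = 0.709, c = a/β₁ = 69.311/0.709 = 97.8 mm.

c ≈ 97.8 mm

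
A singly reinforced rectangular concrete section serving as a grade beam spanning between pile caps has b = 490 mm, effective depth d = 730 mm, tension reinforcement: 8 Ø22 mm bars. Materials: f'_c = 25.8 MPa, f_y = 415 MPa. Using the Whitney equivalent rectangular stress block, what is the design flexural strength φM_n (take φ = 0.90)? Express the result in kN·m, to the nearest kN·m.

A_s = 8 × 380 = 3040 mm².
T = A_s f_y = 3040 × 415 = 1261600 N = 1261.6 kN.
From C = T: a = T/(0.85 f'_c b) = 1261600/(0.85 × 25.8 × 490) = 117.41 mm.
M_n = T(d − a/2) = 1261.6 kN × (730 − 58.705) mm = 846.91 kN·m.
φM_n = 0.90 × 846.91 = 762.22 kN·m.

φM_n ≈ 762 kN·m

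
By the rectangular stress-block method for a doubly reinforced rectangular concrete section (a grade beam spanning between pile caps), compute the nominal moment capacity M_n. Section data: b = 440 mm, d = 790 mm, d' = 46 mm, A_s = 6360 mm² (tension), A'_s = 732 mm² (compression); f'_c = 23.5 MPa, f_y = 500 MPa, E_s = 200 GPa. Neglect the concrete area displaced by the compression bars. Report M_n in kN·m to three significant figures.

M_n ≈ 2040 kN·m

Assume both tension and compression steel yield.
Net tension couple steel: A_s − A'_s = 5628 mm².
a = (A_s − A'_s) f_y / (0.85 f'_c b) = 2814000/(0.85 × 23.5 × 440) = 320.17 mm.
c = a/β₁ = 320.17/0.85 = 376.67 mm; ε'_s = 0.003(c − d')/c = 0.0026 ≥ f_y/E_s = 0.0025, so compression steel does yield.
M_n = (A_s − A'_s) f_y (d − a/2) + A'_s f_y (d − d') = [2814000 × (790 − 160.085) + 366000 × (790 − 46)] × 10⁻⁶ = 1772.58 + 272.30 = 2044.88 kN·m.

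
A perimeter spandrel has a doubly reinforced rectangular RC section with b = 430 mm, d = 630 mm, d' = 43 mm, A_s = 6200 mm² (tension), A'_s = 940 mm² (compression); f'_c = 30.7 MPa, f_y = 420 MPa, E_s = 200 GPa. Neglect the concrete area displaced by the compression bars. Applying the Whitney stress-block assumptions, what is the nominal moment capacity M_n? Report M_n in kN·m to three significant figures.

M_n ≈ 1410 kN·m

Assume both tension and compression steel yield.
Net tension couple steel: A_s − A'_s = 5260 mm².
a = (A_s − A'_s) f_y / (0.85 f'_c b) = 2209200/(0.85 × 30.7 × 430) = 196.88 mm.
c = a/β₁ = 196.88/0.831 = 236.92 mm; ε'_s = 0.003(c − d')/c = 0.0025 ≥ f_y/E_s = 0.0021, so compression steel does yield.
M_n = (A_s − A'_s) f_y (d − a/2) + A'_s f_y (d − d') = [2209200 × (630 − 98.44) + 394800 × (630 − 43)] × 10⁻⁶ = 1174.32 + 231.75 = 1406.07 kN·m.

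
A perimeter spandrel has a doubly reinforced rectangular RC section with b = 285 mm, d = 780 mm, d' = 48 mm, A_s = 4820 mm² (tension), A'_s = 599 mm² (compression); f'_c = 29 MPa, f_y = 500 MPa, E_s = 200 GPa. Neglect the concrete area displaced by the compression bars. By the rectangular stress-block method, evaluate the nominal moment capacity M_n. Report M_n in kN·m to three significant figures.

Assume both tension and compression steel yield.
Net tension couple steel: A_s − A'_s = 4221 mm².
a = (A_s − A'_s) f_y / (0.85 f'_c b) = 2110500/(0.85 × 29 × 285) = 300.42 mm.
c = a/β₁ = 300.42/0.843 = 356.37 mm; ε'_s = 0.003(c − d')/c = 0.0026 ≥ f_y/E_s = 0.0025, so compression steel does yield.
M_n = (A_s − A'_s) f_y (d − a/2) + A'_s f_y (d − d') = [2110500 × (780 − 150.21) + 299500 × (780 − 48)] × 10⁻⁶ = 1329.17 + 219.23 = 1548.40 kN·m.

M_n ≈ 1550 kN·m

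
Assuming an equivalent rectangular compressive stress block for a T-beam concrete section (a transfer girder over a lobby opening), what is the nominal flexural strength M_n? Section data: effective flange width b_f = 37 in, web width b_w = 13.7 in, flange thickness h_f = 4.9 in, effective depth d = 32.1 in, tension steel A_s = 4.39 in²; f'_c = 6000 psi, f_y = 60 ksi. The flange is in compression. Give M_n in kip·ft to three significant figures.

Tension: T = A_s f_y = 4.39 × 60 = 263.4 kips.
Try a within the flange: a = T/(0.85 f'_c b_f) = 263.4/(0.85 × 6 × 37) = 1.396 in.
Since a = 1.396 ≤ h_f = 4.9 in, the stress block lies entirely in the flange; analyse as a rectangular beam of width b_f.
M_n = T(d − a/2) = 263.4 × (32.1 − 0.698) = 8271.3 kip·in.
M_n = 8271.3/12 = 689.28 kip·ft.

M_n ≈ 689 kip·ft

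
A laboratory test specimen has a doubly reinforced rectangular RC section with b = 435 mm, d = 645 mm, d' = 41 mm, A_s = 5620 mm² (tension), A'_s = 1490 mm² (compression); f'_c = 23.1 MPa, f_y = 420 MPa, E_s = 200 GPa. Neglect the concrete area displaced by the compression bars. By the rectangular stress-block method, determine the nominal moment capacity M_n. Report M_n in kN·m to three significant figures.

Assume both tension and compression steel yield.
Net tension couple steel: A_s − A'_s = 4130 mm².
a = (A_s − A'_s) f_y / (0.85 f'_c b) = 1734600/(0.85 × 23.1 × 435) = 203.09 mm.
c = a/β₁ = 203.09/0.85 = 238.93 mm; ε'_s = 0.003(c − d')/c = 0.0025 ≥ f_y/E_s = 0.0021, so compression steel does yield.
M_n = (A_s − A'_s) f_y (d − a/2) + A'_s f_y (d − d') = [1734600 × (645 − 101.545) + 625800 × (645 − 41)] × 10⁻⁶ = 942.68 + 377.98 = 1320.66 kN·m.

M_n ≈ 1320 kN·m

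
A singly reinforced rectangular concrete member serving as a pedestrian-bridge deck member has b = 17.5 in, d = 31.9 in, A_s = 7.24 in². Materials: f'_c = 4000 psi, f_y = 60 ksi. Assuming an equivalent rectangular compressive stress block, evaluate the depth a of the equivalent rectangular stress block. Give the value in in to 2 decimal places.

a ≈ 7.30 in

T = A_s f_y = 7.24 × 60 = 434.4 kips.
a = T/(0.85 f'_c b) = 434.4/(0.85 × 4 × 17.5) = 7.30 in.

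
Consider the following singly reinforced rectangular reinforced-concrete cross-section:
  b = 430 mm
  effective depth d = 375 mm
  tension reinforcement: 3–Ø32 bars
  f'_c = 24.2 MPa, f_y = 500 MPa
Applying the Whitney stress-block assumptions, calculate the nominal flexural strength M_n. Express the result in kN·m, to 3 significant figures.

M_n ≈ 370 kN·m

A_s = 3 × 804 = 2412 mm².
T = A_s f_y = 2412 × 500 = 1206000 N = 1206 kN.
From C = T: a = T/(0.85 f'_c b) = 1206000/(0.85 × 24.2 × 430) = 136.35 mm.
M_n = T(d − a/2) = 1206 kN × (375 − 68.175) mm = 370.03 kN·m.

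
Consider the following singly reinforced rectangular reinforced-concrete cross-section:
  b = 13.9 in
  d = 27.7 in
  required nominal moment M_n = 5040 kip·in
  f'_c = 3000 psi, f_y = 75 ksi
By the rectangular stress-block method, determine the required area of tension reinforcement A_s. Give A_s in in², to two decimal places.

A_s ≈ 2.71 in²

From M_n = 0.85 f'_c a b (d − a/2):
a = d − √(d² − 2M_n/(0.85 f'_c b)) = 27.7 − √(27.7² − 2 × 5040/(0.85 × 3 × 13.9)) = 5.725 in.
A_s = 0.85 f'_c a b / f_y = 0.85 × 3 × 5.725 × 13.9 / 75 = 2.706 in².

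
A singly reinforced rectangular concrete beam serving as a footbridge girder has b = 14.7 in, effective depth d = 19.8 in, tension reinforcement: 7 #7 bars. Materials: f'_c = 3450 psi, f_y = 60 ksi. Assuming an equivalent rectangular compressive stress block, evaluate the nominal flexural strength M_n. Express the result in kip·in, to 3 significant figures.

M_n ≈ 4250 kip·in

A_s = 7 × 0.6 = 4.2 in².
T = A_s f_y = 4.2 × 60 = 252 kips.
a = T/(0.85 f'_c b) = 252/(0.85 × 3.45 × 14.7) = 5.846 in.
M_n = T(d − a/2) = 252 × (19.8 − 2.923) = 4253.0 kip·in.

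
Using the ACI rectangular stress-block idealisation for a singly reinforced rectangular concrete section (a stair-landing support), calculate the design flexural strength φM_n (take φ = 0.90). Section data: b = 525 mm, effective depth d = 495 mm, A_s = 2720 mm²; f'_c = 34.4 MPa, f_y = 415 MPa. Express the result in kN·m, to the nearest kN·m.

φM_n ≈ 466 kN·m

T = A_s f_y = 2720 × 415 = 1128800 N = 1128.8 kN.
From C = T: a = T/(0.85 f'_c b) = 1128800/(0.85 × 34.4 × 525) = 73.53 mm.
M_n = T(d − a/2) = 1128.8 kN × (495 − 36.765) mm = 517.26 kN·m.
φM_n = 0.90 × 517.26 = 465.53 kN·m.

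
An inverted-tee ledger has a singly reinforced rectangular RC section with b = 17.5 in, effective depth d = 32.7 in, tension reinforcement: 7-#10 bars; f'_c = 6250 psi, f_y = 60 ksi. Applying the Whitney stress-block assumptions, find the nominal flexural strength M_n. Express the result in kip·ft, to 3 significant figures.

M_n ≈ 1330 kip·ft

A_s = 7 × 1.27 = 8.89 in².
T = A_s f_y = 8.89 × 60 = 533.4 kips.
a = T/(0.85 f'_c b) = 533.4/(0.85 × 6.25 × 17.5) = 5.737 in.
M_n = T(d − a/2) = 533.4 × (32.7 − 2.8685) = 15912.1 kip·in = 15912.1/12 = 1326.01 kip·ft.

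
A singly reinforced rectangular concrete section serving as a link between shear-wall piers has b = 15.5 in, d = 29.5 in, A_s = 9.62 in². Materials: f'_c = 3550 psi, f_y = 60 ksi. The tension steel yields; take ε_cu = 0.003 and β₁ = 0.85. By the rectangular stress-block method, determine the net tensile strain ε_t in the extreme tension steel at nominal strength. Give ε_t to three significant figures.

ε_t ≈ 0.00310

a = A_s f_y/(0.85 f'_c b) = 12.341 in.
β₁ = 0.85, so c = a/β₁ = 12.341/0.85 = 14.519 in.
From the linear strain diagram with ε_cu = 0.003: ε_t = 0.003 (d − c)/c = 0.003 × (29.5 − 14.519)/14.519 = 0.00310.
ε_t < 0.004 — the section is over-reinforced for flexure under ACI limits.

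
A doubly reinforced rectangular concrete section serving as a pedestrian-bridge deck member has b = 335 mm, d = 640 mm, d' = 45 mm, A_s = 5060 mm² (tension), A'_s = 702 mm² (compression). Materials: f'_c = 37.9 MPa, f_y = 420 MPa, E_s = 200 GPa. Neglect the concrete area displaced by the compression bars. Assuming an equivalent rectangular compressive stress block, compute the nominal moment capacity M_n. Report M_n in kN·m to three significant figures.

Assume both tension and compression steel yield.
Net tension couple steel: A_s − A'_s = 4358 mm².
a = (A_s − A'_s) f_y / (0.85 f'_c b) = 1830360/(0.85 × 37.9 × 335) = 169.60 mm.
c = a/β₁ = 169.60/0.779 = 217.72 mm; ε'_s = 0.003(c − d')/c = 0.0024 ≥ f_y/E_s = 0.0021, so compression steel does yield.
M_n = (A_s − A'_s) f_y (d − a/2) + A'_s f_y (d − d') = [1830360 × (640 − 84.8) + 294840 × (640 − 45)] × 10⁻⁶ = 1016.22 + 175.43 = 1191.65 kN·m.

M_n ≈ 1190 kN·m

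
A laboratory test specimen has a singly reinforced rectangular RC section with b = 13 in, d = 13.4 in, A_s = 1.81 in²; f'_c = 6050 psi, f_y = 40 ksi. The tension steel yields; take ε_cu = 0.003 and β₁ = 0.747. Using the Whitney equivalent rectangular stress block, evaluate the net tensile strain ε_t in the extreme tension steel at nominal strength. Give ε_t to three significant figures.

a = A_s f_y/(0.85 f'_c b) = 1.083 in.
β₁ = 0.747, so c = a/β₁ = 1.083/0.747 = 1.450 in.
From the linear strain diagram with ε_cu = 0.003: ε_t = 0.003 (d − c)/c = 0.003 × (13.4 − 1.450)/1.450 = 0.0247.
Since ε_t ≥ 0.005, the section is tension-controlled.

ε_t ≈ 0.0247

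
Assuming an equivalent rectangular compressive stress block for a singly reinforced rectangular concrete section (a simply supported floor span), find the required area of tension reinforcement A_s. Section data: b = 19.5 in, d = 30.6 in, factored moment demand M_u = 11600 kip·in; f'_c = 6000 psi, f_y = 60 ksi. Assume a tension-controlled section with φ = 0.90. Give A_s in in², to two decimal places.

A_s ≈ 7.59 in²

M_n = M_u/φ = 11600/0.90 = 12888.9 kip·in.
From M_n = 0.85 f'_c a b (d − a/2):
a = d − √(d² − 2M_n/(0.85 f'_c b)) = 30.6 − √(30.6² − 2 × 12888.9/(0.85 × 6 × 19.5)) = 4.578 in.
A_s = 0.85 f'_c a b / f_y = 0.85 × 6 × 4.578 × 19.5 / 60 = 7.588 in².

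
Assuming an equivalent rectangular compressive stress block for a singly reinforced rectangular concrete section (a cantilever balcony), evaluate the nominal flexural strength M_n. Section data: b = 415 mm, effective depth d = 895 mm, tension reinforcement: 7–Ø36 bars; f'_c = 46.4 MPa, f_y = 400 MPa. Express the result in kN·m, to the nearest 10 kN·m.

M_n ≈ 2300 kN·m

A_s = 7 × 1018 = 7126 mm².
T = A_s f_y = 7126 × 400 = 2850400 N = 2850.4 kN.
From C = T: a = T/(0.85 f'_c b) = 2850400/(0.85 × 46.4 × 415) = 174.15 mm.
M_n = T(d − a/2) = 2850.4 kN × (895 − 87.075) mm = 2302.91 kN·m.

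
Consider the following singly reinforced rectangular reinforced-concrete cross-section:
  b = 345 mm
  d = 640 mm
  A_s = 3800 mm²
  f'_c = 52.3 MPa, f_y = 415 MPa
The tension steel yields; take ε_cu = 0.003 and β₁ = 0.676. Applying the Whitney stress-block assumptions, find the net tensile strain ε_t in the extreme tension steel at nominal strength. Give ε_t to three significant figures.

a = A_s f_y/(0.85 f'_c b) = 102.82 mm.
β₁ = 0.676, so c = a/β₁ = 102.82/0.676 = 152.10 mm.
From the linear strain diagram with ε_cu = 0.003: ε_t = 0.003 (d − c)/c = 0.003 × (640 − 152.10)/152.10 = 0.00962.
Since ε_t ≥ 0.005, the section is tension-controlled.

ε_t ≈ 0.00962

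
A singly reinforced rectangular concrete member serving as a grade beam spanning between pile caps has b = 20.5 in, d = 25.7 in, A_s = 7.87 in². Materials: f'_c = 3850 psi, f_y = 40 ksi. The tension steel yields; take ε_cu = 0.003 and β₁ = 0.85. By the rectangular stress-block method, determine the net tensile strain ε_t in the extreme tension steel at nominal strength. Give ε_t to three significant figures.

ε_t ≈ 0.0110

a = A_s f_y/(0.85 f'_c b) = 4.692 in.
β₁ = 0.85, so c = a/β₁ = 4.692/0.85 = 5.520 in.
From the linear strain diagram with ε_cu = 0.003: ε_t = 0.003 (d − c)/c = 0.003 × (25.7 − 5.520)/5.520 = 0.0110.
Since ε_t ≥ 0.005, the section is tension-controlled.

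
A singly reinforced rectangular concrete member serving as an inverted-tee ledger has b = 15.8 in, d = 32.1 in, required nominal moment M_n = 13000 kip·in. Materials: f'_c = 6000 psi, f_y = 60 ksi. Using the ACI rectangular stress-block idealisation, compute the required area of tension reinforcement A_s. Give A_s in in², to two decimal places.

From M_n = 0.85 f'_c a b (d − a/2):
a = d − √(d² − 2M_n/(0.85 f'_c b)) = 32.1 − √(32.1² − 2 × 13000/(0.85 × 6 × 15.8)) = 5.496 in.
A_s = 0.85 f'_c a b / f_y = 0.85 × 6 × 5.496 × 15.8 / 60 = 7.381 in².

A_s ≈ 7.38 in²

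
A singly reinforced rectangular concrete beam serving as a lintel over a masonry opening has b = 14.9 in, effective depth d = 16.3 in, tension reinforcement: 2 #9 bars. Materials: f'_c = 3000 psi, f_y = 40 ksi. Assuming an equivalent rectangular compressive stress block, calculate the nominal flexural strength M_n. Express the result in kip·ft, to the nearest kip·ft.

M_n ≈ 102 kip·ft

A_s = 2 × 1 = 2 in².
T = A_s f_y = 2 × 40 = 80 kips.
a = T/(0.85 f'_c b) = 80/(0.85 × 3 × 14.9) = 2.106 in.
M_n = T(d − a/2) = 80 × (16.3 − 1.053) = 1219.8 kip·in = 1219.8/12 = 101.65 kip·ft.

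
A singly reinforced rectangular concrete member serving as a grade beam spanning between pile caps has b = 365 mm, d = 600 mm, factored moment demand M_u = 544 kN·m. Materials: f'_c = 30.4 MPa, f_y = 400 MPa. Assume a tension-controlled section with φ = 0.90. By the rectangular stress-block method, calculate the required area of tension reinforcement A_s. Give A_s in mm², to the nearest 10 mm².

M_n = M_u/φ = 544/0.90 = 604.444 kN·m.
With M_n = 0.85 f'_c a b (d − a/2), solve the quadratic for a:
a = d − √(d² − 2M_n/(0.85 f'_c b)) = 600 − √(600² − 2 × 604.444×10⁶/(0.85 × 30.4 × 365)) = 118.52 mm.
A_s = 0.85 f'_c a b / f_y = 0.85 × 30.4 × 118.52 × 365 / 400 = 2794.6 mm².

A_s ≈ 2790 mm²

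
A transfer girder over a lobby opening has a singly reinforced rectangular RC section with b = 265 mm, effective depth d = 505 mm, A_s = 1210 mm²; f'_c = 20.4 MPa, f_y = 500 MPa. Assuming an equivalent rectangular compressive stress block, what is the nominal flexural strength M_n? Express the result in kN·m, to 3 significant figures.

M_n ≈ 266 kN·m

T = A_s f_y = 1210 × 500 = 605000 N = 605 kN.
From C = T: a = T/(0.85 f'_c b) = 605000/(0.85 × 20.4 × 265) = 131.66 mm.
M_n = T(d − a/2) = 605 kN × (505 − 65.83) mm = 265.70 kN·m.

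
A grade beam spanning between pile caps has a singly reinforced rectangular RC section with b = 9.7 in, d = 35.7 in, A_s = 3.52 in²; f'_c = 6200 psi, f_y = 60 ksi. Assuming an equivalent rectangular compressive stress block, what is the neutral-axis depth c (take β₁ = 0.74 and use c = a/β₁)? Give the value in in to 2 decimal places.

c ≈ 5.58 in

T = A_s f_y = 3.52 × 60 = 211.2 kips.
a = T/(0.85 f'_c b) = 211.2/(0.85 × 6.2 × 9.7) = 4.1315 in.
With β₁ = 0.74, c = a/β₁ = 4.1315/0.74 = 5.58 in.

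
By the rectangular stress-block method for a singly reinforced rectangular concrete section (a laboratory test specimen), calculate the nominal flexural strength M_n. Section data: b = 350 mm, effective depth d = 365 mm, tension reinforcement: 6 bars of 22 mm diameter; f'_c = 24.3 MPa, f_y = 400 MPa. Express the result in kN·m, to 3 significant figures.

A_s = 6 × 380 = 2280 mm².
T = A_s f_y = 2280 × 400 = 912000 N = 912 kN.
From C = T: a = T/(0.85 f'_c b) = 912000/(0.85 × 24.3 × 350) = 126.15 mm.
M_n = T(d − a/2) = 912 kN × (365 − 63.075) mm = 275.36 kN·m.

M_n ≈ 275 kN·m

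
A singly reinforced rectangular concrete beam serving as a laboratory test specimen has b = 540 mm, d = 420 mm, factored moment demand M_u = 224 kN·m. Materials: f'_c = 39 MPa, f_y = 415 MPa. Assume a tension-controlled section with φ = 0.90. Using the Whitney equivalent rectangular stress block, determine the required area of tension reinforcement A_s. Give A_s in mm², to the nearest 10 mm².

M_n = M_u/φ = 224/0.90 = 248.889 kN·m.
With M_n = 0.85 f'_c a b (d − a/2), solve the quadratic for a:
a = d − √(d² − 2M_n/(0.85 f'_c b)) = 420 − √(420² − 2 × 248.889×10⁶/(0.85 × 39 × 540)) = 34.52 mm.
A_s = 0.85 f'_c a b / f_y = 0.85 × 39 × 34.52 × 540 / 415 = 1489.0 mm².

A_s ≈ 1490 mm²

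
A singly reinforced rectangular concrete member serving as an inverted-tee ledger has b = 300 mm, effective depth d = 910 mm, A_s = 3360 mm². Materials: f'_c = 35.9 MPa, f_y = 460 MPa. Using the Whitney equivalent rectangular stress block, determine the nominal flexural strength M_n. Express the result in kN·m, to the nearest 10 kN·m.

T = A_s f_y = 3360 × 460 = 1545600 N = 1545.6 kN.
From C = T: a = T/(0.85 f'_c b) = 1545600/(0.85 × 35.9 × 300) = 168.83 mm.
M_n = T(d − a/2) = 1545.6 kN × (910 − 84.415) mm = 1276.02 kN·m.

M_n ≈ 1280 kN·m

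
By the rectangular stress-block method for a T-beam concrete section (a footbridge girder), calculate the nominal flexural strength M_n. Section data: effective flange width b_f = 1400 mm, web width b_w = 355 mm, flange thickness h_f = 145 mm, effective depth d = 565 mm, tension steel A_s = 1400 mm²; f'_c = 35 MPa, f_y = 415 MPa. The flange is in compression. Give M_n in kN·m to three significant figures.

Tension: T = A_s f_y = 1400 × 415 = 581000 N.
Try a within the flange: a = T/(0.85 f'_c b_f) = 581000/(0.85 × 35 × 1400) = 13.95 mm.
Since a = 13.95 ≤ h_f = 145 mm, the stress block lies entirely in the flange; analyse as a rectangular beam of width b_f.
M_n = T(d − a/2) = 581000 × (565 − 6.975) = 324.21 × 10⁶ N·mm.
M_n = 324.21 kN·m.

M_n ≈ 324 kN·m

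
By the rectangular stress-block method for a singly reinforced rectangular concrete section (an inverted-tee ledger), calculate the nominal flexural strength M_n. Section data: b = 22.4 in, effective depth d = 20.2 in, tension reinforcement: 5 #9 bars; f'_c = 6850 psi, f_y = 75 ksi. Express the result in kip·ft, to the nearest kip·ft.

A_s = 5 × 1 = 5 in².
T = A_s f_y = 5 × 75 = 375 kips.
a = T/(0.85 f'_c b) = 375/(0.85 × 6.85 × 22.4) = 2.875 in.
M_n = T(d − a/2) = 375 × (20.2 − 1.4375) = 7035.9 kip·in = 7035.9/12 = 586.33 kip·ft.

M_n ≈ 586 kip·ft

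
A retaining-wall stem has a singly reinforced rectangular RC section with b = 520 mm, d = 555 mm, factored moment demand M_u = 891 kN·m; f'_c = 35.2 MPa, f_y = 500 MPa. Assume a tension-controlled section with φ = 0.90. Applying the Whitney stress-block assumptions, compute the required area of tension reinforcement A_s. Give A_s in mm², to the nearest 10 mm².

M_n = M_u/φ = 891/0.90 = 990 kN·m.
With M_n = 0.85 f'_c a b (d − a/2), solve the quadratic for a:
a = d − √(d² − 2M_n/(0.85 f'_c b)) = 555 − √(555² − 2 × 990×10⁶/(0.85 × 35.2 × 520)) = 129.84 mm.
A_s = 0.85 f'_c a b / f_y = 0.85 × 35.2 × 129.84 × 520 / 500 = 4040.2 mm².

A_s ≈ 4040 mm²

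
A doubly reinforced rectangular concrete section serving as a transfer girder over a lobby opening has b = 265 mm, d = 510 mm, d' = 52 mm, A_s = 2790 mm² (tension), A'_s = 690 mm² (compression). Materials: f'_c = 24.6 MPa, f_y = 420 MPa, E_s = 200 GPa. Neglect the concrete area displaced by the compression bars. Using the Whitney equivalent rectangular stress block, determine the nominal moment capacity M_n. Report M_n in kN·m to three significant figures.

M_n ≈ 512 kN·m

Assume both tension and compression steel yield.
Net tension couple steel: A_s − A'_s = 2100 mm².
a = (A_s − A'_s) f_y / (0.85 f'_c b) = 882000/(0.85 × 24.6 × 265) = 159.17 mm.
c = a/β₁ = 159.17/0.85 = 187.26 mm; ε'_s = 0.003(c − d')/c = 0.0022 ≥ f_y/E_s = 0.0021, so compression steel does yield.
M_n = (A_s − A'_s) f_y (d − a/2) + A'_s f_y (d − d') = [882000 × (510 − 79.585) + 289800 × (510 − 52)] × 10⁻⁶ = 379.63 + 132.73 = 512.36 kN·m.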